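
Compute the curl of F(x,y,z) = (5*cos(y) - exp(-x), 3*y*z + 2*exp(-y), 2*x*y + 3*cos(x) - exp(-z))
(2*x - 3*y, -2*y + 3*sin(x), 5*sin(y))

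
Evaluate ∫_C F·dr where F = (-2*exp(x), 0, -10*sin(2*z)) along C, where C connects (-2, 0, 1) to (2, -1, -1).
-4*sinh(2)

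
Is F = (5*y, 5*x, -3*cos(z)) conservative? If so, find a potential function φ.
Yes, F is conservative. φ = 5*x*y - 3*sin(z)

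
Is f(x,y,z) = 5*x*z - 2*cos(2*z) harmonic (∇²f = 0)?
No, ∇²f = 8*cos(2*z)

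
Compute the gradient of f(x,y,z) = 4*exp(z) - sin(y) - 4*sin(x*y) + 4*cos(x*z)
(-4*y*cos(x*y) - 4*z*sin(x*z), -4*x*cos(x*y) - cos(y), -4*x*sin(x*z) + 4*exp(z))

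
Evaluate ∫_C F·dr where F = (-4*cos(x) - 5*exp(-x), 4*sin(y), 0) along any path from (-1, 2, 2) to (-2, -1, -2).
-5*E - 4*sqrt(2)*sin(pi/4 + 1) + 4*sqrt(2)*sin(pi/4 + 2) + 5*exp(2)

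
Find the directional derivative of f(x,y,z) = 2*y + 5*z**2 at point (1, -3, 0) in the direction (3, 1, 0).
sqrt(10)/5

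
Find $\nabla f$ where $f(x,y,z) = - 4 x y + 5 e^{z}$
(-4*y, -4*x, 5*exp(z))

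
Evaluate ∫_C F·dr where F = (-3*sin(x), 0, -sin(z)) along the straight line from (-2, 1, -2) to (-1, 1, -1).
-4*cos(2) + 4*cos(1)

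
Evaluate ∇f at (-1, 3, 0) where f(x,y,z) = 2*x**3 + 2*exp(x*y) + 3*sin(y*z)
(6*exp(-3) + 6, -2*exp(-3), 9)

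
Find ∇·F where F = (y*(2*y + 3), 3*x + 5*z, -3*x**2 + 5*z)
5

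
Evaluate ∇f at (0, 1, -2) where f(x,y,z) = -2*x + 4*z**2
(-2, 0, -16)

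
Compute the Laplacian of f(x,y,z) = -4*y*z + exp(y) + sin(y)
exp(y) - sin(y)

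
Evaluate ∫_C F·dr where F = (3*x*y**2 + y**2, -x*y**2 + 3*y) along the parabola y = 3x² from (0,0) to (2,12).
-14904/35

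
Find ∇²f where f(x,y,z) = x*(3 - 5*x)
-10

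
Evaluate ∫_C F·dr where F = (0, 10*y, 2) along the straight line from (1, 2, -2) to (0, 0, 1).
-14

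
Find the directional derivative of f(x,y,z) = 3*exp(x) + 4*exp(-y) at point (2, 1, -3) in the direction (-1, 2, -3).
sqrt(14)*(-3*exp(3) - 8)*exp(-1)/14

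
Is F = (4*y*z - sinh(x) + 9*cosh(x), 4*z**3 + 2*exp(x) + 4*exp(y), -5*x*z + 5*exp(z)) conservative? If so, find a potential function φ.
No, ∇×F = (-12*z**2, 4*y + 5*z, -4*z + 2*exp(x)) ≠ 0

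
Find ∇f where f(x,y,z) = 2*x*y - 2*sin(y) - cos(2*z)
(2*y, 2*x - 2*cos(y), 2*sin(2*z))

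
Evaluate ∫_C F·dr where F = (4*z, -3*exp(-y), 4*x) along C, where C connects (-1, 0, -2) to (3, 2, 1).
3*exp(-2) + 1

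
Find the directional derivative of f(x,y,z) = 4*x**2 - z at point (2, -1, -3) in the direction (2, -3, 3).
29*sqrt(22)/22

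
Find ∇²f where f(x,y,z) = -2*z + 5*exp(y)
5*exp(y)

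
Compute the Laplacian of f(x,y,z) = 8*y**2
16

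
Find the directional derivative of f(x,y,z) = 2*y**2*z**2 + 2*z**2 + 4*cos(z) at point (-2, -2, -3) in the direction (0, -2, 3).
12*sqrt(13)*(-3 + sin(3))/13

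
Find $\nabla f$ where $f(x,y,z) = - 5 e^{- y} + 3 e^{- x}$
(-3*exp(-x), 5*exp(-y), 0)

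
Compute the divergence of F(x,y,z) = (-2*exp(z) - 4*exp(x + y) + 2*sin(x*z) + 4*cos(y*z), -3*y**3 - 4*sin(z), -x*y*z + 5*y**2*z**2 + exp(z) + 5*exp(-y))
-x*y + 10*y**2*z - 9*y**2 + 2*z*cos(x*z) + exp(z) - 4*exp(x + y)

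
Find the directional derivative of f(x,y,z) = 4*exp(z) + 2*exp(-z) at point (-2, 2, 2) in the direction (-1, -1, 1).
2*sqrt(3)*(-1 + 2*exp(4))*exp(-2)/3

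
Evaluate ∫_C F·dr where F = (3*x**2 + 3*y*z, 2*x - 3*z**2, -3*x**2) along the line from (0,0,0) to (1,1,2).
-2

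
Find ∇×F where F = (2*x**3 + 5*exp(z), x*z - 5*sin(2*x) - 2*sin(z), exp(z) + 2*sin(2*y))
(-x + 4*cos(2*y) + 2*cos(z), 5*exp(z), z - 10*cos(2*x))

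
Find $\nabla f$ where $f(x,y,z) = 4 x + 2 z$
(4, 0, 2)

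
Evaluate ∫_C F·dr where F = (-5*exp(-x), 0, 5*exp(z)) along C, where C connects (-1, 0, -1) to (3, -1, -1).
5*(1 - exp(4))*exp(-3)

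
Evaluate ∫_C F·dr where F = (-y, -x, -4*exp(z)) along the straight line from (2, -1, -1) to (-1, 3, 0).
-3 + 4*exp(-1)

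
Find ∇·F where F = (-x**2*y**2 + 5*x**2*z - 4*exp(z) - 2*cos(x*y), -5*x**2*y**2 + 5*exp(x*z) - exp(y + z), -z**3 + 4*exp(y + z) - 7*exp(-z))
-10*x**2*y - 2*x*y**2 + 10*x*z + 2*y*sin(x*y) - 3*z**2 + 3*exp(y + z) + 7*exp(-z)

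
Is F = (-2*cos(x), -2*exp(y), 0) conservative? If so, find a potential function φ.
Yes, F is conservative. φ = -2*exp(y) - 2*sin(x)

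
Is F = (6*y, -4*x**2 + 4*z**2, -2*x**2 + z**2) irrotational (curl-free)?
No, ∇×F = (-8*z, 4*x, -8*x - 6)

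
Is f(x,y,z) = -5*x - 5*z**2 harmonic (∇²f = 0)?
No, ∇²f = -10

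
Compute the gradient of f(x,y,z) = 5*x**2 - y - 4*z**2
(10*x, -1, -8*z)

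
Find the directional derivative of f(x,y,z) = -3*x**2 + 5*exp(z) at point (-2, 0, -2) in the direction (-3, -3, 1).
sqrt(19)*(5 - 36*exp(2))*exp(-2)/19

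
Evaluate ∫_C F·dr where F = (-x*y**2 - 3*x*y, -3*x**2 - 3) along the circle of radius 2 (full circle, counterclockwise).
0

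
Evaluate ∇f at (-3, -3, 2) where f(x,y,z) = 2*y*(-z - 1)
(0, -6, 6)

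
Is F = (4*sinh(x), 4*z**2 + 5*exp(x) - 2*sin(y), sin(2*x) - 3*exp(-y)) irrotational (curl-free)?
No, ∇×F = (-8*z + 3*exp(-y), -2*cos(2*x), 5*exp(x))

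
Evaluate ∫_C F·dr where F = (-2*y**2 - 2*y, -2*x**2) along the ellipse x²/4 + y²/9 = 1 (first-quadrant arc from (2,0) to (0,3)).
8 + 3*pi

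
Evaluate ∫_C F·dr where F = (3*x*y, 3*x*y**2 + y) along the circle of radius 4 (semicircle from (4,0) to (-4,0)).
96*pi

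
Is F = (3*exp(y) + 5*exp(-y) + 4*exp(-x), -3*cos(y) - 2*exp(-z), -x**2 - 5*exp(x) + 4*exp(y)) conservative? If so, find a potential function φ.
No, ∇×F = (4*exp(y) - 2*exp(-z), 2*x + 5*exp(x), -3*exp(y) + 5*exp(-y)) ≠ 0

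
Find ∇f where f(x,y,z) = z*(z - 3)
(0, 0, 2*z - 3)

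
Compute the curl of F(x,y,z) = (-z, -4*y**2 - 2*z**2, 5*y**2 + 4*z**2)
(10*y + 4*z, -1, 0)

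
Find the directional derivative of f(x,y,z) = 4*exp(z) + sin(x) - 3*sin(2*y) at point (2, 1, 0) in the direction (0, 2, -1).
-4*sqrt(5)*(3*cos(2) + 1)/5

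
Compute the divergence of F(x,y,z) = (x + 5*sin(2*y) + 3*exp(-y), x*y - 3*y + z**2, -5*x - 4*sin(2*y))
x - 2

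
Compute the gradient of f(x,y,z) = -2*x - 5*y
(-2, -5, 0)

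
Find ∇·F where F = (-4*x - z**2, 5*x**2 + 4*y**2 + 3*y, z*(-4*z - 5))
8*y - 8*z - 6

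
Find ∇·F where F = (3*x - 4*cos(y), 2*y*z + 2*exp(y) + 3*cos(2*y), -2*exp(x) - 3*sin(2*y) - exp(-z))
2*z + 2*exp(y) - 6*sin(2*y) + 3 + exp(-z)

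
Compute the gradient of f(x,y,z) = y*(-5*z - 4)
(0, -5*z - 4, -5*y)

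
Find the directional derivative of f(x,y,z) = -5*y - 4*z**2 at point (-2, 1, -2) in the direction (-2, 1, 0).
-sqrt(5)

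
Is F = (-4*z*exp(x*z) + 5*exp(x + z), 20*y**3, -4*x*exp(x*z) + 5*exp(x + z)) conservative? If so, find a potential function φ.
Yes, F is conservative. φ = 5*y**4 - 4*exp(x*z) + 5*exp(x + z)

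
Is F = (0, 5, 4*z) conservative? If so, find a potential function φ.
Yes, F is conservative. φ = 5*y + 2*z**2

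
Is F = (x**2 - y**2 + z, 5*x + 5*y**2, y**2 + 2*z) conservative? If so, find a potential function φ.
No, ∇×F = (2*y, 1, 2*y + 5) ≠ 0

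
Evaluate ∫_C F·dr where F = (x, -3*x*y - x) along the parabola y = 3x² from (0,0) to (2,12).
-1798/5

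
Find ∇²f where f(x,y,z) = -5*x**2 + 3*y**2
-4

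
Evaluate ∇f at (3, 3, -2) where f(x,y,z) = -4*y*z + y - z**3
(0, 9, -24)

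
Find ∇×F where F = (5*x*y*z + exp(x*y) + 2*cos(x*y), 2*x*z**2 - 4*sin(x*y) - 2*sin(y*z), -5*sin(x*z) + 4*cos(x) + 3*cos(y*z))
(-4*x*z + 2*y*cos(y*z) - 3*z*sin(y*z), 5*x*y + 5*z*cos(x*z) + 4*sin(x), -5*x*z - x*exp(x*y) + 2*x*sin(x*y) - 4*y*cos(x*y) + 2*z**2)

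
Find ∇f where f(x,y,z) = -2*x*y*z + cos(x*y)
(-y*(2*z + sin(x*y)), -x*(2*z + sin(x*y)), -2*x*y)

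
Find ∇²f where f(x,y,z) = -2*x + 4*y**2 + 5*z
8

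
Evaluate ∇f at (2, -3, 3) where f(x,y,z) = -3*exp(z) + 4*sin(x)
(4*cos(2), 0, -3*exp(3))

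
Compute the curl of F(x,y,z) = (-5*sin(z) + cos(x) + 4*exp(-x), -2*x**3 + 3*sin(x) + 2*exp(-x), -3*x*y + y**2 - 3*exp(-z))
(-3*x + 2*y, 3*y - 5*cos(z), -6*x**2 + 3*cos(x) - 2*exp(-x))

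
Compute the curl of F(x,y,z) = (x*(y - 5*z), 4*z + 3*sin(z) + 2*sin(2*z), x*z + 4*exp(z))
(-(8*cos(z) + 3)*cos(z), -5*x - z, -x)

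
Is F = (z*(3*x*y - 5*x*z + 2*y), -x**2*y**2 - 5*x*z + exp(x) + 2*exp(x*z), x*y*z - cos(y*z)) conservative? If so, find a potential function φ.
No, ∇×F = (x*z - 2*x*exp(x*z) + 5*x + z*sin(y*z), 3*x*y - 10*x*z - y*z + 2*y, -2*x*y**2 - 3*x*z + 2*z*exp(x*z) - 7*z + exp(x)) ≠ 0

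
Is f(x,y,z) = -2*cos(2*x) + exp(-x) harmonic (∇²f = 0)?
No, ∇²f = 8*cos(2*x) + exp(-x)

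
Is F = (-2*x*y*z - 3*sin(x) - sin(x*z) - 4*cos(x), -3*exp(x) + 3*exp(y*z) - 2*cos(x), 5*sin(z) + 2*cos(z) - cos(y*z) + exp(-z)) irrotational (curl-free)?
No, ∇×F = (-3*y*exp(y*z) + z*sin(y*z), -x*(2*y + cos(x*z)), 2*x*z - 3*exp(x) + 2*sin(x))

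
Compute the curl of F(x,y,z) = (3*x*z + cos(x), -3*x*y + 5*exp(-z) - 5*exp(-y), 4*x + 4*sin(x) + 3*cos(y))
(-3*sin(y) + 5*exp(-z), 3*x - 4*cos(x) - 4, -3*y)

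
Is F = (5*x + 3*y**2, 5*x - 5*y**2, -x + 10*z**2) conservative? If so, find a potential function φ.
No, ∇×F = (0, 1, 5 - 6*y) ≠ 0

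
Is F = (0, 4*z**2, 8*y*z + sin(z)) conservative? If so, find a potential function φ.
Yes, F is conservative. φ = 4*y*z**2 - cos(z)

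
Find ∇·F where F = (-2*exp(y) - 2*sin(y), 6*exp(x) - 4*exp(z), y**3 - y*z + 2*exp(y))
-y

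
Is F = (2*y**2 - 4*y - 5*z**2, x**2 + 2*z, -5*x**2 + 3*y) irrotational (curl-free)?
No, ∇×F = (1, 10*x - 10*z, 2*x - 4*y + 4)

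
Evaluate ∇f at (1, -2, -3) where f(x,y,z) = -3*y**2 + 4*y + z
(0, 16, 1)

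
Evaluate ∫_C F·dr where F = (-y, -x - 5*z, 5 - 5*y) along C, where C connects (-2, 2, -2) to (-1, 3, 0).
-11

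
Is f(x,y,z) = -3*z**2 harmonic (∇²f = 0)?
No, ∇²f = -6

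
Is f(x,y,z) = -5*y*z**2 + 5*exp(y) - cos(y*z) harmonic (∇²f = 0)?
No, ∇²f = y*(y*cos(y*z) - 10) + z**2*cos(y*z) + 5*exp(y)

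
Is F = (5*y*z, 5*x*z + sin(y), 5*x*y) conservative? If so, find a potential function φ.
Yes, F is conservative. φ = 5*x*y*z - cos(y)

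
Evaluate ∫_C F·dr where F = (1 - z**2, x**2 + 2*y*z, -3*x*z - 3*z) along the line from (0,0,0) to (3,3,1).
25/2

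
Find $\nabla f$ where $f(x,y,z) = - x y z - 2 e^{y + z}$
(-y*z, -x*z - 2*exp(y + z), -x*y - 2*exp(y + z))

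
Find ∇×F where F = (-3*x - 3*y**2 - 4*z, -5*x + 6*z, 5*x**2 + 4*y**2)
(8*y - 6, -10*x - 4, 6*y - 5)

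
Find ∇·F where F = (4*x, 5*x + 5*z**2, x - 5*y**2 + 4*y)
4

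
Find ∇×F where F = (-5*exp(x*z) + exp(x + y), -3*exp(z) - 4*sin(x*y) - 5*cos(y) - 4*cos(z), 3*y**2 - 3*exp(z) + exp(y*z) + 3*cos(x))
(6*y + z*exp(y*z) + 3*exp(z) - 4*sin(z), -5*x*exp(x*z) + 3*sin(x), -4*y*cos(x*y) - exp(x + y))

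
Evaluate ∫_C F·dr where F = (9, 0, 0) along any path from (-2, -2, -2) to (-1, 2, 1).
9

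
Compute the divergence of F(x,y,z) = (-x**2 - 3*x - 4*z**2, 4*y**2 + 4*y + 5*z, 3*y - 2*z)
-2*x + 8*y - 1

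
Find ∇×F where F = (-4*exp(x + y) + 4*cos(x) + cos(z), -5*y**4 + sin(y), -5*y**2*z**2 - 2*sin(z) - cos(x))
(-10*y*z**2, -sin(x) - sin(z), 4*exp(x + y))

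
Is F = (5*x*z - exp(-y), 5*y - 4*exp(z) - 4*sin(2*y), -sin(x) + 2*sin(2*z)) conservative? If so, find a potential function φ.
No, ∇×F = (4*exp(z), 5*x + cos(x), -exp(-y)) ≠ 0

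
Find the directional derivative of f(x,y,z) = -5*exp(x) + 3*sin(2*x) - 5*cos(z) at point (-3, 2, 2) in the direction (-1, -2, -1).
sqrt(6)*(-6*exp(3)*cos(6) - 5*exp(3)*sin(2) + 5)*exp(-3)/6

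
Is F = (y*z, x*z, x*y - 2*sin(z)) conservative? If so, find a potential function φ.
Yes, F is conservative. φ = x*y*z + 2*cos(z)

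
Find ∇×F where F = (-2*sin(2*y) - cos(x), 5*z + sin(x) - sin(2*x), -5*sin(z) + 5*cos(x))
(-5, 5*sin(x), cos(x) - 2*cos(2*x) + 4*cos(2*y))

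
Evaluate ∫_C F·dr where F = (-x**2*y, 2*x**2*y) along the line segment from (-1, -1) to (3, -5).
116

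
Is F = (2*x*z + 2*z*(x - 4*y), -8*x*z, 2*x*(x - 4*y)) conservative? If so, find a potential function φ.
Yes, F is conservative. φ = 2*x*z*(x - 4*y)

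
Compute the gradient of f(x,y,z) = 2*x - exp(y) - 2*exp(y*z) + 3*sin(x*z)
(3*z*cos(x*z) + 2, -2*z*exp(y*z) - exp(y), 3*x*cos(x*z) - 2*y*exp(y*z))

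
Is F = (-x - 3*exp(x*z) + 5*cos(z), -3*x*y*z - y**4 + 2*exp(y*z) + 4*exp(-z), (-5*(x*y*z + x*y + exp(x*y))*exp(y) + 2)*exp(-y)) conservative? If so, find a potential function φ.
No, ∇×F = (3*x*y - 5*x*z - 5*x*exp(x*y) - 5*x - 2*y*exp(y*z) + 4*exp(-z) - 2*exp(-y), -3*x*exp(x*z) + 5*y*z + 5*y*exp(x*y) + 5*y - 5*sin(z), -3*y*z) ≠ 0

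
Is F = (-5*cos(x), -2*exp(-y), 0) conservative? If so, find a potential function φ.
Yes, F is conservative. φ = -5*sin(x) + 2*exp(-y)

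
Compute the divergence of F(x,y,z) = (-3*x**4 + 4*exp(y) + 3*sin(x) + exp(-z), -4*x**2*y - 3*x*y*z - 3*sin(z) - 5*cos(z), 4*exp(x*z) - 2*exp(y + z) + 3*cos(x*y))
-12*x**3 - 4*x**2 - 3*x*z + 4*x*exp(x*z) - 2*exp(y + z) + 3*cos(x)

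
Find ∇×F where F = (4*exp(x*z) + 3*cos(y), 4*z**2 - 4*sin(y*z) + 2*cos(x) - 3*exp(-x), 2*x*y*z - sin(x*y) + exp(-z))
(2*x*z - x*cos(x*y) + 4*y*cos(y*z) - 8*z, 4*x*exp(x*z) - 2*y*z + y*cos(x*y), -2*sin(x) + 3*sin(y) + 3*exp(-x))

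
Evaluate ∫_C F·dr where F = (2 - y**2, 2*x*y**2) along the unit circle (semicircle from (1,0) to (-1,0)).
-8/3 + pi/4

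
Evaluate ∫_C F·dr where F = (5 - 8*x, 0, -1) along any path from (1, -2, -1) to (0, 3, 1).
-3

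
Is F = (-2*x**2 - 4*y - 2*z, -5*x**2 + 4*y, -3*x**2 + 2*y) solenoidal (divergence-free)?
No, ∇·F = 4 - 4*x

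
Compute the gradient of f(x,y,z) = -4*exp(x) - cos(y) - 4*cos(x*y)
(4*y*sin(x*y) - 4*exp(x), 4*x*sin(x*y) + sin(y), 0)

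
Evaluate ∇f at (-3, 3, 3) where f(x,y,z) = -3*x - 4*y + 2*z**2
(-3, -4, 12)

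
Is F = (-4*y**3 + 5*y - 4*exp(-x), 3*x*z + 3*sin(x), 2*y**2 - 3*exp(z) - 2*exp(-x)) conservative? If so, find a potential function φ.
No, ∇×F = (-3*x + 4*y, -2*exp(-x), 12*y**2 + 3*z + 3*cos(x) - 5) ≠ 0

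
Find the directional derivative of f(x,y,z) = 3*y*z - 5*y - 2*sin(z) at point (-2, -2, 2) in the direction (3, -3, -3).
sqrt(3)*(2*cos(2) + 5)/3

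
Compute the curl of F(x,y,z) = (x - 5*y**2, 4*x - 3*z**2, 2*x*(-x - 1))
(6*z, 4*x + 2, 10*y + 4)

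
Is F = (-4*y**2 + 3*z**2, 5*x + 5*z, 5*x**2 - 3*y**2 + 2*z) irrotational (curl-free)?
No, ∇×F = (-6*y - 5, -10*x + 6*z, 8*y + 5)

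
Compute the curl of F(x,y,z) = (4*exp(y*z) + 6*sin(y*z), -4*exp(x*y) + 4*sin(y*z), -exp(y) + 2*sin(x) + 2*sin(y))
(-4*y*cos(y*z) - exp(y) + 2*cos(y), 4*y*exp(y*z) + 6*y*cos(y*z) - 2*cos(x), -4*y*exp(x*y) - 4*z*exp(y*z) - 6*z*cos(y*z))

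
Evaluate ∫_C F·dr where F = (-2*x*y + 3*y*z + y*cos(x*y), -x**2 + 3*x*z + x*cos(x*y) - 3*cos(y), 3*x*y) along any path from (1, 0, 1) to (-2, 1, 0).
-4 - 3*sin(1) - sin(2)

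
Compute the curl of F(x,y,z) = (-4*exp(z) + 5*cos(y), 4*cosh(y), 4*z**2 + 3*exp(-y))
(-3*exp(-y), -4*exp(z), 5*sin(y))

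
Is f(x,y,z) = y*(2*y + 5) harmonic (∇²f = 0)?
No, ∇²f = 4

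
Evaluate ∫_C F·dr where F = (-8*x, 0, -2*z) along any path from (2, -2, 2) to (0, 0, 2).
16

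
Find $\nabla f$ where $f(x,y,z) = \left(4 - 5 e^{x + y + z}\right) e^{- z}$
(-5*exp(x + y), -5*exp(x + y), -4*exp(-z))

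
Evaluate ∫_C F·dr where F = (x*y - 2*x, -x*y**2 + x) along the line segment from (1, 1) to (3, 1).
-4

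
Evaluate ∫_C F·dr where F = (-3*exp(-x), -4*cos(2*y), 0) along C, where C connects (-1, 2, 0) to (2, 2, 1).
3*(1 - exp(3))*exp(-2)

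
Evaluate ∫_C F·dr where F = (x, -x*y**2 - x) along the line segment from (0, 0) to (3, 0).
9/2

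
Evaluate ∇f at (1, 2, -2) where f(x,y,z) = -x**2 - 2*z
(-2, 0, -2)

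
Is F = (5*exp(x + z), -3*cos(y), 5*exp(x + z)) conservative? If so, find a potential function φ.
Yes, F is conservative. φ = 5*exp(x + z) - 3*sin(y)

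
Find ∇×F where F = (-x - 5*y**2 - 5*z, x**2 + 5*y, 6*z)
(0, -5, 2*x + 10*y)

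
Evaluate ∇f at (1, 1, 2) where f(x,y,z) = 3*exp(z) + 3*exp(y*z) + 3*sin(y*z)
(0, 6*cos(2) + 6*exp(2), 3*cos(2) + 6*exp(2))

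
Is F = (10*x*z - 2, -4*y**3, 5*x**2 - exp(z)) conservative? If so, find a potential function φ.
Yes, F is conservative. φ = 5*x**2*z - 2*x - y**4 - exp(z)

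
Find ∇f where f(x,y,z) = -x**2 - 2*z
(-2*x, 0, -2)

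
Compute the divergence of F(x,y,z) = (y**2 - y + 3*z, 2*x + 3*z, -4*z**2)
-8*z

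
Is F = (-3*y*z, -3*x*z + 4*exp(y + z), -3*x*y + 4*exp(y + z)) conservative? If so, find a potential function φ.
Yes, F is conservative. φ = -3*x*y*z + 4*exp(y + z)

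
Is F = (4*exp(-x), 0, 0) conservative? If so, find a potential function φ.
Yes, F is conservative. φ = -4*exp(-x)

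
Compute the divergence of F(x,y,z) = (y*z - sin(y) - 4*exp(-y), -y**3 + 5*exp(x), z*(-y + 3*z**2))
-3*y**2 - y + 9*z**2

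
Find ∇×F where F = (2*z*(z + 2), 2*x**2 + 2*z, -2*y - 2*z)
(-4, 4*z + 4, 4*x)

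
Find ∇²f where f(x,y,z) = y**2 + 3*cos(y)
2 - 3*cos(y)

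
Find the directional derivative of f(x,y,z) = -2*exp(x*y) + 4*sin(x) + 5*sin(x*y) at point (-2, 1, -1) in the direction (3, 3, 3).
sqrt(3)*(2 - exp(2)*cos(2))*exp(-2)/3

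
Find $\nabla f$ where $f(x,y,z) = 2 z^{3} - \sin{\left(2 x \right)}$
(-2*cos(2*x), 0, 6*z**2)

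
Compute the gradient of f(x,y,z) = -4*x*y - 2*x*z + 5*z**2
(-4*y - 2*z, -4*x, -2*x + 10*z)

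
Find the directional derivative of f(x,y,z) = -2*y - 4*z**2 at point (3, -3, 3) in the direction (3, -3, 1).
-18*sqrt(19)/19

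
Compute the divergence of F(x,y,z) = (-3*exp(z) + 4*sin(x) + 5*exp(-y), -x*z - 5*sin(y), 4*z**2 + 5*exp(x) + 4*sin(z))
8*z + 4*cos(x) - 5*cos(y) + 4*cos(z)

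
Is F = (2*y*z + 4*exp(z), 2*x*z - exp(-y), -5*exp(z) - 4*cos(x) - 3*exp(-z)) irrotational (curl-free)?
No, ∇×F = (-2*x, 2*y + 4*exp(z) - 4*sin(x), 0)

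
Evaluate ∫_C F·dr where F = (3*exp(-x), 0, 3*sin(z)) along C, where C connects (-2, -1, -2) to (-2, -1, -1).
-3*cos(1) + 3*cos(2)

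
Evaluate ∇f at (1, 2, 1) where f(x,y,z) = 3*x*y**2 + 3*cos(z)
(12, 12, -3*sin(1))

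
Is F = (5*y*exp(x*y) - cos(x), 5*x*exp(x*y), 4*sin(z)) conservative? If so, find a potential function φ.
Yes, F is conservative. φ = 5*exp(x*y) - sin(x) - 4*cos(z)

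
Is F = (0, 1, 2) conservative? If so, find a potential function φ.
Yes, F is conservative. φ = y + 2*z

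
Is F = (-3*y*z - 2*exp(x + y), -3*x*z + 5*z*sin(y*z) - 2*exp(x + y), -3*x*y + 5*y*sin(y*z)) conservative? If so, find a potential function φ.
Yes, F is conservative. φ = -3*x*y*z - 2*exp(x + y) - 5*cos(y*z)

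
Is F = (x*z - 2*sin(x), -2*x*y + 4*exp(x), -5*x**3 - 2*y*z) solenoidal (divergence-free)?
No, ∇·F = -2*x - 2*y + z - 2*cos(x)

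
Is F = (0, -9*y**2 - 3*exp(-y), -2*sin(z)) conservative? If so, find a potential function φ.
Yes, F is conservative. φ = -3*y**3 + 2*cos(z) + 3*exp(-y)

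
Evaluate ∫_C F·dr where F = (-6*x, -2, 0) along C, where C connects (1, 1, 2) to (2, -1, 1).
-5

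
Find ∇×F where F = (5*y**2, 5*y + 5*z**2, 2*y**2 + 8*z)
(4*y - 10*z, 0, -10*y)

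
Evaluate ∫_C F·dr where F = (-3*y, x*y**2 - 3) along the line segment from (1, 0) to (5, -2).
22/3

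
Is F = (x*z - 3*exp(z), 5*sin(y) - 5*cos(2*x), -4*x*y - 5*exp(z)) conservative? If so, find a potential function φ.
No, ∇×F = (-4*x, x + 4*y - 3*exp(z), 10*sin(2*x)) ≠ 0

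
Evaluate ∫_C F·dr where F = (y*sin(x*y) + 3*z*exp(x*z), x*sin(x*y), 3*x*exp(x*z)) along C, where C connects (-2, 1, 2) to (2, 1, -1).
-(3 - 3*exp(2))*exp(-4)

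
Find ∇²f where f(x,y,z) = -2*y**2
-4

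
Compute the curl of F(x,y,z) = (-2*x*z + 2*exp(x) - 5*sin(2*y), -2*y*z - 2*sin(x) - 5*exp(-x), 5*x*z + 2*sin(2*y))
(2*y + 4*cos(2*y), -2*x - 5*z, -2*cos(x) + 10*cos(2*y) + 5*exp(-x))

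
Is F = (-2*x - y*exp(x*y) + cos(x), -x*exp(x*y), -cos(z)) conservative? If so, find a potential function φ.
Yes, F is conservative. φ = -x**2 - exp(x*y) + sin(x) - sin(z)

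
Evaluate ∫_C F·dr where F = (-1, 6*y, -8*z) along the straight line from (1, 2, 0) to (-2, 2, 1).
-1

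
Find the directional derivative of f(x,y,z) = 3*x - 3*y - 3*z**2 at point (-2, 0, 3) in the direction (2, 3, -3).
51*sqrt(22)/22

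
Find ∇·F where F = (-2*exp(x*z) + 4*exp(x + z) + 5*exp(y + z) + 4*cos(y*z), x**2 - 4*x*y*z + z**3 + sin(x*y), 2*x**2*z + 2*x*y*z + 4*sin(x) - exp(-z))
2*x**2 + 2*x*y - 4*x*z + x*cos(x*y) - 2*z*exp(x*z) + 4*exp(x + z) + exp(-z)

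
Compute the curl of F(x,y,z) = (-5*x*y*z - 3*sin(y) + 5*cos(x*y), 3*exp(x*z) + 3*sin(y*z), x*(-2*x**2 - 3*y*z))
(-3*x*z - 3*x*exp(x*z) - 3*y*cos(y*z), 6*x**2 - 5*x*y + 3*y*z, 5*x*z + 5*x*sin(x*y) + 3*z*exp(x*z) + 3*cos(y))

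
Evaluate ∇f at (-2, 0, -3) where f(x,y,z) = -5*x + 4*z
(-5, 0, 4)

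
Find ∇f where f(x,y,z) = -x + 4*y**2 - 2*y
(-1, 8*y - 2, 0)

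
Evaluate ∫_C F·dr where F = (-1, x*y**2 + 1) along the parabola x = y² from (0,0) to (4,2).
22/5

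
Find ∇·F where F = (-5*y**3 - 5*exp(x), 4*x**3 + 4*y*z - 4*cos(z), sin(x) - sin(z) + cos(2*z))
4*z - 5*exp(x) - 2*sin(2*z) - cos(z)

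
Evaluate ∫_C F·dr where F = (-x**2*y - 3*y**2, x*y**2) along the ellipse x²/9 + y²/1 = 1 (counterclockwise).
15*pi/2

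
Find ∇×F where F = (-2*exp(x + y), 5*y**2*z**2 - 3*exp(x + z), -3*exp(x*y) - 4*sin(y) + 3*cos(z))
(-3*x*exp(x*y) - 10*y**2*z + 3*exp(x + z) - 4*cos(y), 3*y*exp(x*y), 2*exp(x + y) - 3*exp(x + z))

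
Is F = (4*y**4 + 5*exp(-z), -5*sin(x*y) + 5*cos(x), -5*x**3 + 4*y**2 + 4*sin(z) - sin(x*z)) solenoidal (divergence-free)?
No, ∇·F = -5*x*cos(x*y) - x*cos(x*z) + 4*cos(z)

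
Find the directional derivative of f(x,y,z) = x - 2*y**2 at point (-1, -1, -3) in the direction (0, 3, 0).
4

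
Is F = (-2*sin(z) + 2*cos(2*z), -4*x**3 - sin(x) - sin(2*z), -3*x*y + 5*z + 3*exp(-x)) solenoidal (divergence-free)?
No, ∇·F = 5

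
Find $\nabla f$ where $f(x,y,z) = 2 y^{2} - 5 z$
(0, 4*y, -5)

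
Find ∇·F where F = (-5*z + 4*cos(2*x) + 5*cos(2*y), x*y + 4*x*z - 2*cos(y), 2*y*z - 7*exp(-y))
x + 2*y - 8*sin(2*x) + 2*sin(y)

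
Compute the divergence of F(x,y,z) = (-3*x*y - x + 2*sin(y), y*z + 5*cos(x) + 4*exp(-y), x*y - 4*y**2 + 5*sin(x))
-3*y + z - 1 - 4*exp(-y)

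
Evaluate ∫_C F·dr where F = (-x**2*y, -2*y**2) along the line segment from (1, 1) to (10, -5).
2391/2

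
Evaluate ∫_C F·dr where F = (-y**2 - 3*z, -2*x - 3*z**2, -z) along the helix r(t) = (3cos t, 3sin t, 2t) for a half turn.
-2*pi**2 + 36 + 81*pi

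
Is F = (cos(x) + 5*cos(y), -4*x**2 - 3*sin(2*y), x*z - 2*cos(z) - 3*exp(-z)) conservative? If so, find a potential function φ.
No, ∇×F = (0, -z, -8*x + 5*sin(y)) ≠ 0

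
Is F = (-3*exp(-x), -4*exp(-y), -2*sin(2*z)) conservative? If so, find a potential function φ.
Yes, F is conservative. φ = cos(2*z) + 4*exp(-y) + 3*exp(-x)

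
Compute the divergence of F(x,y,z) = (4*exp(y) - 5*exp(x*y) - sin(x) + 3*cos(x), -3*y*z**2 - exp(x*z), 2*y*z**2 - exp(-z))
4*y*z - 5*y*exp(x*y) - 3*z**2 - 3*sin(x) - cos(x) + exp(-z)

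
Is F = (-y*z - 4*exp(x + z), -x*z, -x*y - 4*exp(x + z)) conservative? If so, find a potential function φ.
Yes, F is conservative. φ = -x*y*z - 4*exp(x + z)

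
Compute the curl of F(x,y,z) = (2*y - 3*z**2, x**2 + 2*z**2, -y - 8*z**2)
(-4*z - 1, -6*z, 2*x - 2)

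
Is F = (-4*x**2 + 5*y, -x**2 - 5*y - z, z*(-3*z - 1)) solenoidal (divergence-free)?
No, ∇·F = -8*x - 6*z - 6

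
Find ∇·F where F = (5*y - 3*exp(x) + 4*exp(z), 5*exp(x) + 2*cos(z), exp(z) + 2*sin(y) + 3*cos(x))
-3*exp(x) + exp(z)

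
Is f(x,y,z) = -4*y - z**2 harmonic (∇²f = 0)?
No, ∇²f = -2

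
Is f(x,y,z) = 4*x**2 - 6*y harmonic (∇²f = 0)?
No, ∇²f = 8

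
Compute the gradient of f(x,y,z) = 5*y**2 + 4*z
(0, 10*y, 4)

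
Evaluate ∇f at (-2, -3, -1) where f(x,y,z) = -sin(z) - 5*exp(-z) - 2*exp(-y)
(0, 2*exp(3), -cos(1) + 5*E)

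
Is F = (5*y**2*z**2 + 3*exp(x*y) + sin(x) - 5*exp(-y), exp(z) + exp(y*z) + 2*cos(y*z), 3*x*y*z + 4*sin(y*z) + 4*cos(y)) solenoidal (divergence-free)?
No, ∇·F = 3*x*y + 3*y*exp(x*y) + 4*y*cos(y*z) + z*exp(y*z) - 2*z*sin(y*z) + cos(x)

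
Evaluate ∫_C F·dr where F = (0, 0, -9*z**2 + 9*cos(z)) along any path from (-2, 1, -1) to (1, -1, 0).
-3 + 9*sin(1)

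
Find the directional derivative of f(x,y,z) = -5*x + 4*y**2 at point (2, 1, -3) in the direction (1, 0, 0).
-5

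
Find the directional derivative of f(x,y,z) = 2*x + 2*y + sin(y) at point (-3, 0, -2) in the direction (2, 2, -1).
10/3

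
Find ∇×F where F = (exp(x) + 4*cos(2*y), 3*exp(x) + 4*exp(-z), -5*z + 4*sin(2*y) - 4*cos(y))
(4*sin(y) + 8*cos(2*y) + 4*exp(-z), 0, 3*exp(x) + 8*sin(2*y))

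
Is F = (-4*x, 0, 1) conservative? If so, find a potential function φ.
Yes, F is conservative. φ = -2*x**2 + z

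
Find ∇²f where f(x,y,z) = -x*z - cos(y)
cos(y)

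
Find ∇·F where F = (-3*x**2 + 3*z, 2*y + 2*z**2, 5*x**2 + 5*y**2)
2 - 6*x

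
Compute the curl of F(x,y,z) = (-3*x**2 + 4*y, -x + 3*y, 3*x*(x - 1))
(0, 3 - 6*x, -5)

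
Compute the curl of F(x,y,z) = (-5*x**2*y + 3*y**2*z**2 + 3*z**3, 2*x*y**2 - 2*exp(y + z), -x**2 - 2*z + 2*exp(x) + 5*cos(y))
(2*exp(y + z) - 5*sin(y), 2*x + 6*y**2*z + 9*z**2 - 2*exp(x), 5*x**2 + 2*y**2 - 6*y*z**2)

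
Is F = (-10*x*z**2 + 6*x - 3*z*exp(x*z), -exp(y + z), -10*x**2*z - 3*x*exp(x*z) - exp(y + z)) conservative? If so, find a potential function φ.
Yes, F is conservative. φ = -5*x**2*z**2 + 3*x**2 - 3*exp(x*z) - exp(y + z)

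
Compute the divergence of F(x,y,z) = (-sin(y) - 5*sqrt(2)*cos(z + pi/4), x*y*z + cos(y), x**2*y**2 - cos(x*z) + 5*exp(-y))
x*z + x*sin(x*z) - sin(y)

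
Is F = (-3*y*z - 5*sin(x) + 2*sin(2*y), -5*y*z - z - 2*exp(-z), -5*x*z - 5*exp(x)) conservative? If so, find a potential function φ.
No, ∇×F = (5*y + 1 - 2*exp(-z), -3*y + 5*z + 5*exp(x), 3*z - 4*cos(2*y)) ≠ 0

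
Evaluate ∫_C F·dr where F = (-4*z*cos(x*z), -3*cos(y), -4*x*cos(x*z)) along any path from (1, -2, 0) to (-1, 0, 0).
-3*sin(2)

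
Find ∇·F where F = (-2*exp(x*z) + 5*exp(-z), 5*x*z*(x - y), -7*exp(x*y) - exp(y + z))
-5*x*z - 2*z*exp(x*z) - exp(y + z)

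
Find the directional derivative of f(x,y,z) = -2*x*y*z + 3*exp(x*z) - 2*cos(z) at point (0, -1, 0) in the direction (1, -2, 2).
0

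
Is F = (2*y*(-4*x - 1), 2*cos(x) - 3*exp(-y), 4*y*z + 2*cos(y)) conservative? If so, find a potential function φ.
No, ∇×F = (4*z - 2*sin(y), 0, 8*x - 2*sin(x) + 2) ≠ 0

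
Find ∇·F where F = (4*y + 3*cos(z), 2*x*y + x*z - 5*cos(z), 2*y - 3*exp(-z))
2*x + 3*exp(-z)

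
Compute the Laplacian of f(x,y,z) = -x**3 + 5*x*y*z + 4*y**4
-6*x + 48*y**2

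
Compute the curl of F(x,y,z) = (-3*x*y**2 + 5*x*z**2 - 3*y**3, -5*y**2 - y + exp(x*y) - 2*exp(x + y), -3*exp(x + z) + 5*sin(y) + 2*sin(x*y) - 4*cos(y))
(2*x*cos(x*y) + 4*sin(y) + 5*cos(y), 10*x*z - 2*y*cos(x*y) + 3*exp(x + z), 6*x*y + 9*y**2 + y*exp(x*y) - 2*exp(x + y))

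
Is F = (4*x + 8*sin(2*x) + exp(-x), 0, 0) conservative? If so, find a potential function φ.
Yes, F is conservative. φ = 2*x**2 - 4*cos(2*x) - exp(-x)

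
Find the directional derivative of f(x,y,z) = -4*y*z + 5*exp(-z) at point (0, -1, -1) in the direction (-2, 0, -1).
sqrt(5)*(-4/5 + E)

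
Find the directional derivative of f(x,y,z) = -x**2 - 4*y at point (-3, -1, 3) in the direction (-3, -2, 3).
-5*sqrt(22)/11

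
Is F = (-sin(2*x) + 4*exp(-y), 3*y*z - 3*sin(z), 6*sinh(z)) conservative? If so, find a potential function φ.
No, ∇×F = (-3*y + 3*cos(z), 0, 4*exp(-y)) ≠ 0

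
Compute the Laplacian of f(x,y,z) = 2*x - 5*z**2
-10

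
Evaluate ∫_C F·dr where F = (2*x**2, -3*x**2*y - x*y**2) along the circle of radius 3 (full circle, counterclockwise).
-81*pi/4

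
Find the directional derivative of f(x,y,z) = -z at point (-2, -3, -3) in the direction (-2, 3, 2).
-2*sqrt(17)/17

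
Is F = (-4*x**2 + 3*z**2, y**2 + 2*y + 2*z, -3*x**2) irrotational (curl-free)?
No, ∇×F = (-2, 6*x + 6*z, 0)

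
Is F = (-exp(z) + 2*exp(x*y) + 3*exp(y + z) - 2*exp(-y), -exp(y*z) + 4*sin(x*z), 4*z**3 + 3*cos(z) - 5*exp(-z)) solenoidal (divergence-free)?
No, ∇·F = 2*y*exp(x*y) + 12*z**2 - z*exp(y*z) - 3*sin(z) + 5*exp(-z)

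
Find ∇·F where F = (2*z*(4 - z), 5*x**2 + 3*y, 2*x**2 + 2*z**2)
4*z + 3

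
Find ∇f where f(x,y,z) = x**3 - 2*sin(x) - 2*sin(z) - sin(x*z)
(3*x**2 - z*cos(x*z) - 2*cos(x), 0, -x*cos(x*z) - 2*cos(z))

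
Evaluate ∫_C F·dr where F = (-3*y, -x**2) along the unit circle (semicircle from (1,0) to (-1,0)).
3*pi/2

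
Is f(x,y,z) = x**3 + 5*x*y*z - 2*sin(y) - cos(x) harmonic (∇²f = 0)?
No, ∇²f = 6*x + 2*sin(y) + cos(x)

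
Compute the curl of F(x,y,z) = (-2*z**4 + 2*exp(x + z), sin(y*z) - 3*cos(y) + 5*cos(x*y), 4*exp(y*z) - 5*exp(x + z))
(-y*cos(y*z) + 4*z*exp(y*z), -8*z**3 + 7*exp(x + z), -5*y*sin(x*y))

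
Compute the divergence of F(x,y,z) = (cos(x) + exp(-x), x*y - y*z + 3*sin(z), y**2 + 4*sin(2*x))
x - z - sin(x) - exp(-x)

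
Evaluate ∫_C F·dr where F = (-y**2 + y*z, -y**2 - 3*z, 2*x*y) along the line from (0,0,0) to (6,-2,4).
-124/3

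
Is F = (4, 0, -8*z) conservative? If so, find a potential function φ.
Yes, F is conservative. φ = 4*x - 4*z**2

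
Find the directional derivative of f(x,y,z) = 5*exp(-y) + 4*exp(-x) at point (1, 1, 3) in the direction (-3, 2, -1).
sqrt(14)*exp(-1)/7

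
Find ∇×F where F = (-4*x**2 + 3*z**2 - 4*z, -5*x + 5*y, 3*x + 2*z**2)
(0, 6*z - 7, -5)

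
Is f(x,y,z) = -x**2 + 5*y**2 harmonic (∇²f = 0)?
No, ∇²f = 8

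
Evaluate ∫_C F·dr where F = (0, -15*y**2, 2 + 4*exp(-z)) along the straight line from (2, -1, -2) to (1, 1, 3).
-(4 - 4*exp(5))*exp(-3)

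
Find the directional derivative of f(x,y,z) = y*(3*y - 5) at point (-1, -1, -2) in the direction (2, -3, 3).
3*sqrt(22)/2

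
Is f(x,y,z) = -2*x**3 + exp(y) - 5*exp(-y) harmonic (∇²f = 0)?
No, ∇²f = -12*x + exp(y) - 5*exp(-y)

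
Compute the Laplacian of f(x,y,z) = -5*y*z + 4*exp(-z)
4*exp(-z)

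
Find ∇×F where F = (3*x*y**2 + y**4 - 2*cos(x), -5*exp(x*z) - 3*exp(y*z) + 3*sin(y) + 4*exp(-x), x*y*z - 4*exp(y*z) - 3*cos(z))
(x*z + 5*x*exp(x*z) + 3*y*exp(y*z) - 4*z*exp(y*z), -y*z, -6*x*y - 4*y**3 - 5*z*exp(x*z) - 4*exp(-x))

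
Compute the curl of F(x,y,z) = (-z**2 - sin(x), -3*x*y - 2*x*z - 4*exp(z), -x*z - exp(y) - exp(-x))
(2*x - exp(y) + 4*exp(z), -z - exp(-x), -3*y - 2*z)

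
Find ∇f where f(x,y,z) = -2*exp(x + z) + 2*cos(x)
(-2*exp(x + z) - 2*sin(x), 0, -2*exp(x + z))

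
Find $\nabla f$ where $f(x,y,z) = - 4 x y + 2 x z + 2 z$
(-4*y + 2*z, -4*x, 2*x + 2)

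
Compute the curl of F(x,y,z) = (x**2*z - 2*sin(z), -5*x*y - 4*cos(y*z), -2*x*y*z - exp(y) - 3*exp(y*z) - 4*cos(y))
(-2*x*z - 4*y*sin(y*z) - 3*z*exp(y*z) - exp(y) + 4*sin(y), x**2 + 2*y*z - 2*cos(z), -5*y)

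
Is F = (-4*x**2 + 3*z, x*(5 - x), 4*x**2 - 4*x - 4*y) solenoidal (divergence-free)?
No, ∇·F = -8*x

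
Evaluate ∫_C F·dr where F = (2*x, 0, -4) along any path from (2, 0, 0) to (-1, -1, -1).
1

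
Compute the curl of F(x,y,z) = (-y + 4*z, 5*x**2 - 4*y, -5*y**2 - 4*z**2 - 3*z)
(-10*y, 4, 10*x + 1)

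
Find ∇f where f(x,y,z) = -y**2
(0, -2*y, 0)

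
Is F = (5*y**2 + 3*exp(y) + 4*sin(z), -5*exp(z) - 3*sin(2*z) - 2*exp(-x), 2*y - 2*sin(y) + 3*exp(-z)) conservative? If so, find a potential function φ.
No, ∇×F = (5*exp(z) - 2*cos(y) + 6*cos(2*z) + 2, 4*cos(z), -10*y - 3*exp(y) + 2*exp(-x)) ≠ 0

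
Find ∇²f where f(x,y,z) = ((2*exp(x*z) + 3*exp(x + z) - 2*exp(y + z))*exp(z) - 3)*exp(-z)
2*x**2*exp(x*z) + 2*z**2*exp(x*z) + 6*exp(x + z) - 4*exp(y + z) - 3*exp(-z)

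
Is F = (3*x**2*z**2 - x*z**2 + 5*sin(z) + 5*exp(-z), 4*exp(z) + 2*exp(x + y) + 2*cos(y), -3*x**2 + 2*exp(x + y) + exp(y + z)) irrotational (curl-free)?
No, ∇×F = (-4*exp(z) + 2*exp(x + y) + exp(y + z), 6*x**2*z - 2*x*z + 6*x - 2*exp(x + y) + 5*cos(z) - 5*exp(-z), 2*exp(x + y))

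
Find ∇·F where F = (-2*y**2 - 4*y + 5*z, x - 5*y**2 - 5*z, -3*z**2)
-10*y - 6*z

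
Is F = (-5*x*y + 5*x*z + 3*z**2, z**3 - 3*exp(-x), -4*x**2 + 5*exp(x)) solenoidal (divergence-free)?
No, ∇·F = -5*y + 5*z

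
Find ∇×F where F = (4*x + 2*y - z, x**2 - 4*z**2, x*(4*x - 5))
(8*z, 4 - 8*x, 2*x - 2)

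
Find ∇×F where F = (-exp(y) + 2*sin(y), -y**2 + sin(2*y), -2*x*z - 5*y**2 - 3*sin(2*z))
(-10*y, 2*z, exp(y) - 2*cos(y))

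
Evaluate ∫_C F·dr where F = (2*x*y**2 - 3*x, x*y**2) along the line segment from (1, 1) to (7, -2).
-45/2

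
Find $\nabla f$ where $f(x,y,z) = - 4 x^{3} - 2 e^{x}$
(-12*x**2 - 2*exp(x), 0, 0)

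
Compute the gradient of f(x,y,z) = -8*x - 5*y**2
(-8, -10*y, 0)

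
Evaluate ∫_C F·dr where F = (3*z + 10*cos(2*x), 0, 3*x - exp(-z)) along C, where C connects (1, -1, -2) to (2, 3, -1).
-exp(2) - 5*sin(2) + 5*sin(4) + E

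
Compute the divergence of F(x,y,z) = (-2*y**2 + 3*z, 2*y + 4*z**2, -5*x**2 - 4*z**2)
2 - 8*z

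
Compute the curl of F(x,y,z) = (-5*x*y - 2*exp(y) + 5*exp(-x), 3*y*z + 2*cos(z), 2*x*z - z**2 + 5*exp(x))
(-3*y + 2*sin(z), -2*z - 5*exp(x), 5*x + 2*exp(y))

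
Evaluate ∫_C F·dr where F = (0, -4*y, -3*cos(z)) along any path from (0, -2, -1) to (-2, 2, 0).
-3*sin(1)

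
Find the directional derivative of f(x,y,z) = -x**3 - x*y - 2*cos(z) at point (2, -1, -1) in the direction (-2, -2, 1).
26/3 - 2*sin(1)/3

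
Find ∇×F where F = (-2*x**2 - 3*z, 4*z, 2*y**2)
(4*y - 4, -3, 0)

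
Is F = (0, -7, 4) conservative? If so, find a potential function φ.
Yes, F is conservative. φ = -7*y + 4*z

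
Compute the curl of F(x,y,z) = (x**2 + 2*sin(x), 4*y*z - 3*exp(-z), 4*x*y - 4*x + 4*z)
(4*x - 4*y - 3*exp(-z), 4 - 4*y, 0)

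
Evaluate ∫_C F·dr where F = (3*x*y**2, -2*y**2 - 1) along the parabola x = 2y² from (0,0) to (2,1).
7/3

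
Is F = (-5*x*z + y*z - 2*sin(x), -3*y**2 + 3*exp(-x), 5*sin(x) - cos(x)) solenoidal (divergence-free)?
No, ∇·F = -6*y - 5*z - 2*cos(x)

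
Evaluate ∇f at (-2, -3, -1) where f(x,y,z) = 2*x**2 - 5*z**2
(-8, 0, 10)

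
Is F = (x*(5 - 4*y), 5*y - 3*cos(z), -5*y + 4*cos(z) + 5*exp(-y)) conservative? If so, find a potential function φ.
No, ∇×F = (-3*sin(z) - 5 - 5*exp(-y), 0, 4*x) ≠ 0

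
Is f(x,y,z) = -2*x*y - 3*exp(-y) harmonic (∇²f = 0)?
No, ∇²f = -3*exp(-y)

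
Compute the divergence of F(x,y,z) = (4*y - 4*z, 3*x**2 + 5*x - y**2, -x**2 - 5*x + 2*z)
2 - 2*y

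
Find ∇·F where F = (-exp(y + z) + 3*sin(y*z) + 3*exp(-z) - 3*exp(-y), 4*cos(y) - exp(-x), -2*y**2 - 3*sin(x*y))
-4*sin(y)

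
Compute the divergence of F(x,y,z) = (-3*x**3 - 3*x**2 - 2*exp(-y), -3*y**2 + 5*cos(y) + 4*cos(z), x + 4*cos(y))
-9*x**2 - 6*x - 6*y - 5*sin(y)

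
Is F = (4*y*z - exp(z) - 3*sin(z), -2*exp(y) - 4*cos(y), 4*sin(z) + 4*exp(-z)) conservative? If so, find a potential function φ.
No, ∇×F = (0, 4*y - exp(z) - 3*cos(z), -4*z) ≠ 0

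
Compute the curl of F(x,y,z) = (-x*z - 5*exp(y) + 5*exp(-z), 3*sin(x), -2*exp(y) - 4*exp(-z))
(-2*exp(y), -x - 5*exp(-z), 5*exp(y) + 3*cos(x))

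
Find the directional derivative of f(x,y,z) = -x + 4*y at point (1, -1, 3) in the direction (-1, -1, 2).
-sqrt(6)/2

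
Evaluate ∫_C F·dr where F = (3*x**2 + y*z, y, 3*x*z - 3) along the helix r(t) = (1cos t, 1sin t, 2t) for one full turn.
2*pi*(-6 - pi)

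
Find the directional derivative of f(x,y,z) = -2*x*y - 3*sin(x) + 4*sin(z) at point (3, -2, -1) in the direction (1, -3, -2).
sqrt(14)*(-8*cos(1) - 3*cos(3) + 22)/14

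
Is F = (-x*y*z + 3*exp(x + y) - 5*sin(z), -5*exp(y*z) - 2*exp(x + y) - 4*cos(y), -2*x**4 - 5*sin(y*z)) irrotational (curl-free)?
No, ∇×F = (5*y*exp(y*z) - 5*z*cos(y*z), 8*x**3 - x*y - 5*cos(z), x*z - 5*exp(x + y))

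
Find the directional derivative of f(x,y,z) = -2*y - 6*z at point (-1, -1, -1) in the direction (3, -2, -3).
sqrt(22)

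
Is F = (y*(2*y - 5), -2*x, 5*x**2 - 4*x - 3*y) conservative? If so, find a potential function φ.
No, ∇×F = (-3, 4 - 10*x, 3 - 4*y) ≠ 0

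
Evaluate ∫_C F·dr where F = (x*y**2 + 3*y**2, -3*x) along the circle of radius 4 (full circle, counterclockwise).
-48*pi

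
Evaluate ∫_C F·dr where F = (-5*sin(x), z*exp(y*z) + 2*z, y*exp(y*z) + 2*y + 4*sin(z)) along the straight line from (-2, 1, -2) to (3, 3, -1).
5*cos(3) - 4*cos(1) - 2 - exp(-2) + exp(-3) - cos(2)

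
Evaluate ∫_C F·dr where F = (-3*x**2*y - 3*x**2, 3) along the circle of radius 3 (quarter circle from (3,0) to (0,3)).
36 + 243*pi/16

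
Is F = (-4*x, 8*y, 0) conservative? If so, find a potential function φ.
Yes, F is conservative. φ = -2*x**2 + 4*y**2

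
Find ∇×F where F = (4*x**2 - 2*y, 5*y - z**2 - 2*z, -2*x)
(2*z + 2, 2, 2)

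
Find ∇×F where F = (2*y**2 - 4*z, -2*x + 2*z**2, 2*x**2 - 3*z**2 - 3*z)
(-4*z, -4*x - 4, -4*y - 2)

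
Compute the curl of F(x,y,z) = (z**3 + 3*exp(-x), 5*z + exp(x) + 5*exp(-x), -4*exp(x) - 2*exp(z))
(-5, 3*z**2 + 4*exp(x), exp(x) - 5*exp(-x))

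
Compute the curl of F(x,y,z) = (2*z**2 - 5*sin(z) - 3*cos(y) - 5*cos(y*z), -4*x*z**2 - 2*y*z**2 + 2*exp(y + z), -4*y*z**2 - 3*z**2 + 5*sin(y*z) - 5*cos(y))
(8*x*z + 4*y*z - 4*z**2 + 5*z*cos(y*z) - 2*exp(y + z) + 5*sin(y), 5*y*sin(y*z) + 4*z - 5*cos(z), -4*z**2 - 5*z*sin(y*z) - 3*sin(y))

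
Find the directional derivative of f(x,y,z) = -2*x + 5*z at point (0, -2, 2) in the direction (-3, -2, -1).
sqrt(14)/14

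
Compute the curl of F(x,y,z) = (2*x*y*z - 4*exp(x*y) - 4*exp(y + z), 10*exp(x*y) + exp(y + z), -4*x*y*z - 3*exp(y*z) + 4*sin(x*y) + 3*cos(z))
(-4*x*z + 4*x*cos(x*y) - 3*z*exp(y*z) - exp(y + z), 2*x*y + 4*y*z - 4*y*cos(x*y) - 4*exp(y + z), -2*x*z + 4*x*exp(x*y) + 10*y*exp(x*y) + 4*exp(y + z))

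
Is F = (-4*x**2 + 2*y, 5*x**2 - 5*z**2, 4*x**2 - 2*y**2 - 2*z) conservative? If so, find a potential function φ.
No, ∇×F = (-4*y + 10*z, -8*x, 10*x - 2) ≠ 0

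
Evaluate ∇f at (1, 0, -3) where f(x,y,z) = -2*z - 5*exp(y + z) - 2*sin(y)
(0, -2 - 5*exp(-3), -2 - 5*exp(-3))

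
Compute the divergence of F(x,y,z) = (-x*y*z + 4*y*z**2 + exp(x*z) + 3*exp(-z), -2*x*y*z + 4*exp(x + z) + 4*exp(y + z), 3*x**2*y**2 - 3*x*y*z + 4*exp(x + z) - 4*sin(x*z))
-3*x*y - 2*x*z - 4*x*cos(x*z) - y*z + z*exp(x*z) + 4*exp(x + z) + 4*exp(y + z)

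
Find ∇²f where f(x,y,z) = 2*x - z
0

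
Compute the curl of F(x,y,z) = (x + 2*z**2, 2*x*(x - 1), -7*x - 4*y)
(-4, 4*z + 7, 4*x - 2)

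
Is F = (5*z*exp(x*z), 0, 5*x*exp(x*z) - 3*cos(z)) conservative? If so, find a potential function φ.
Yes, F is conservative. φ = 5*exp(x*z) - 3*sin(z)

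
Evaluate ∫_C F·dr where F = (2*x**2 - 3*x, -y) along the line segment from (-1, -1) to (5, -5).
36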